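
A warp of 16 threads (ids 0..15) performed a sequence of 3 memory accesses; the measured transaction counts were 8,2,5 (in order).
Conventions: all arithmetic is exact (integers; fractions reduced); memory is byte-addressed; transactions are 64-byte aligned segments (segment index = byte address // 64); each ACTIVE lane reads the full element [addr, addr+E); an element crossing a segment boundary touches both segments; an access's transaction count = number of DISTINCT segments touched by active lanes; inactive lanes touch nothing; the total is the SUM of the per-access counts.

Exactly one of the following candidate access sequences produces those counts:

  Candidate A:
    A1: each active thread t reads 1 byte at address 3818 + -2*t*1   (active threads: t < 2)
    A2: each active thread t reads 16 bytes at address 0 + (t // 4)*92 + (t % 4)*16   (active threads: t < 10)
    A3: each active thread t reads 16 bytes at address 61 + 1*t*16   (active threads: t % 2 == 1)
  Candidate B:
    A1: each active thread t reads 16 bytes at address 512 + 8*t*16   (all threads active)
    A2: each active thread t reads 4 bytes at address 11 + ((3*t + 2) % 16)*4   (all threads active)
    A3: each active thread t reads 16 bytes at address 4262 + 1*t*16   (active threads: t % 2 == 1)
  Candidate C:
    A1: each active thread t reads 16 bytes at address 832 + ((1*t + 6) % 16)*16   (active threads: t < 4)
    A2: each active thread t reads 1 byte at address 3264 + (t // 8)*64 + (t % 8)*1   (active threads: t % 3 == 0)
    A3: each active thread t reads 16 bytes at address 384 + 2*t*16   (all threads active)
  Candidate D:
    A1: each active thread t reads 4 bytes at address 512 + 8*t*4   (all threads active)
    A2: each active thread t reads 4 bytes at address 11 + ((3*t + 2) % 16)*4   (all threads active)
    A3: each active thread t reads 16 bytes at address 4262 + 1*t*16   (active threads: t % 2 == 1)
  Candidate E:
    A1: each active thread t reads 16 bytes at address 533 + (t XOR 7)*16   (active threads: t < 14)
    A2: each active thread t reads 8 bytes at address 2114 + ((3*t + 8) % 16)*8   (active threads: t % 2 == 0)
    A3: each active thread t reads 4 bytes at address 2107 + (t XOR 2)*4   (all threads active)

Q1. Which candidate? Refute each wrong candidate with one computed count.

A: A1 gives 1 transaction, not 8
B: A1 gives 16 transactions, not 8
C: A1 gives 2 transactions, not 8
E: A1 gives 5 transactions, not 8
D: all counts match (8,2,5)

Answer: D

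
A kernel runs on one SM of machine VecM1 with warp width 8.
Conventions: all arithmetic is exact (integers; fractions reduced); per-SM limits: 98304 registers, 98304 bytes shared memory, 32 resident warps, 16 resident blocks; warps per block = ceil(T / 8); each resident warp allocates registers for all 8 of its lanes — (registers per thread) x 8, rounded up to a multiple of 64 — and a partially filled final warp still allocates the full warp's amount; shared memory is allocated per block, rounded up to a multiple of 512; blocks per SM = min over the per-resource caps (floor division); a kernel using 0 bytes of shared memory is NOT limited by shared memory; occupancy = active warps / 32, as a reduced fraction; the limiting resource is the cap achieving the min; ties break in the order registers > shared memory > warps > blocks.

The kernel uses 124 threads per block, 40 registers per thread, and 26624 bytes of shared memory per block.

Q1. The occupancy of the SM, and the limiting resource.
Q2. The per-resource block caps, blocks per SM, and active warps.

Answer: occupancy 1, limited by warps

registers: 19 blocks
shared memory: 3 blocks
warps: 2 blocks
blocks: 16 blocks

Answer: 2 blocks, 32 active warps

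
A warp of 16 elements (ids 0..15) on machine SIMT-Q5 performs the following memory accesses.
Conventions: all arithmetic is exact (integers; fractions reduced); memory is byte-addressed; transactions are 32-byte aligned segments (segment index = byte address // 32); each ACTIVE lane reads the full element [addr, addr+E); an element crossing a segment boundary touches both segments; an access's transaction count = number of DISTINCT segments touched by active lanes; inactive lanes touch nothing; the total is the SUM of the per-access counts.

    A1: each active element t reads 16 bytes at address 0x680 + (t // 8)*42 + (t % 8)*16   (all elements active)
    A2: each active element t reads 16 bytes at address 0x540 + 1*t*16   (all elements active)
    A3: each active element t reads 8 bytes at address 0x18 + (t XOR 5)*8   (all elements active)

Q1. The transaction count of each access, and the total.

A1: 6 transactions
A2: 8 transactions
A3: 5 transactions

Answer: 6,8,5; total 19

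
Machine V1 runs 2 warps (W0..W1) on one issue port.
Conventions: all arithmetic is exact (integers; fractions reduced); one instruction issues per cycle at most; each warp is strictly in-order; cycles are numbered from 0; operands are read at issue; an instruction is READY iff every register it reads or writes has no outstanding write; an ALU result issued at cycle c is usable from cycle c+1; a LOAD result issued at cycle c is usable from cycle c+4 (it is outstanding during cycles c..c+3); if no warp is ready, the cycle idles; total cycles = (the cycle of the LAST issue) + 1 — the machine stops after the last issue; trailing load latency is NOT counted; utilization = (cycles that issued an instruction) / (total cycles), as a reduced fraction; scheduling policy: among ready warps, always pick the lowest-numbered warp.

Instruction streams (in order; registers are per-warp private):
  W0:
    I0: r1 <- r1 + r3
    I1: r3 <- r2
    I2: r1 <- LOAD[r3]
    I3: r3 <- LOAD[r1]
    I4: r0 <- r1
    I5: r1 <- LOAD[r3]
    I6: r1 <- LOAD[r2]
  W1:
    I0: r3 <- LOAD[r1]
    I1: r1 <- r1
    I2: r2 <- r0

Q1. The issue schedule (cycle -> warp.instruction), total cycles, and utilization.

cycle 0: W0.I0
cycle 1: W0.I1
cycle 2: W0.I2
cycle 3: W1.I0
cycle 4: W1.I1
cycle 5: W1.I2
cycle 6: W0.I3
cycle 7: W0.I4
cycle 8: idle
cycle 9: idle
cycle 10: W0.I5
cycle 11: idle
cycle 12: idle
cycle 13: idle
cycle 14: W0.I6

Answer: 15 cycles, utilization 2/3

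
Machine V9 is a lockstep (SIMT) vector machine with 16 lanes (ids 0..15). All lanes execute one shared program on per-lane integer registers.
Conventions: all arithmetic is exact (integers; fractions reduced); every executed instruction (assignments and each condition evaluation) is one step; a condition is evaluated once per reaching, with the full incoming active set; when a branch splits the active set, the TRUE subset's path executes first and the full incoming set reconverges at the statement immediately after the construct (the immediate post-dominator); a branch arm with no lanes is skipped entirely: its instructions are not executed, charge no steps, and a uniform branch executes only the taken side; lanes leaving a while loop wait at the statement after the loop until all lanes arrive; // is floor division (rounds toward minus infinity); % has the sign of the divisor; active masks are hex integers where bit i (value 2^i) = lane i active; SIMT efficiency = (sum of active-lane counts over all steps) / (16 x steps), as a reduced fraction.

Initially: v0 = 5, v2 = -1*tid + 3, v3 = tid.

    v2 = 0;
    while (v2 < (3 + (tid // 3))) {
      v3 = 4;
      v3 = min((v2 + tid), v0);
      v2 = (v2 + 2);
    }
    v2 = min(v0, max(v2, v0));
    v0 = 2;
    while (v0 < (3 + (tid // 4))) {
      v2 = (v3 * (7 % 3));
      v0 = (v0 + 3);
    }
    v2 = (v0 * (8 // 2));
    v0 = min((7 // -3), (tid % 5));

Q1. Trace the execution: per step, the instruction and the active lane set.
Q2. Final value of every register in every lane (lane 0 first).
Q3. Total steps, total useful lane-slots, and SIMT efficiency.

step 0: v2 <- 0                      0xffff
step 1: eval (v2 < (3 + (tid // 3))) 0xffff
step 2: v3 <- 4                      0xffff
step 3: v3 <- min((v2 + tid), v0)    0xffff
step 4: v2 <- (v2 + 2)               0xffff
step 5: eval (v2 < (3 + (tid // 3))) 0xffff
step 6: v3 <- 4                      0xffff
step 7: v3 <- min((v2 + tid), v0)    0xffff
step 8: v2 <- (v2 + 2)               0xffff
step 9: eval (v2 < (3 + (tid // 3))) 0xffff
step 10: v3 <- 4                      0xffc0
step 11: v3 <- min((v2 + tid), v0)    0xffc0
step 12: v2 <- (v2 + 2)               0xffc0
step 13: eval (v2 < (3 + (tid // 3))) 0xffc0
step 14: v3 <- 4                      0xf000
step 15: v3 <- min((v2 + tid), v0)    0xf000
step 16: v2 <- (v2 + 2)               0xf000
step 17: eval (v2 < (3 + (tid // 3))) 0xf000
step 18: v2 <- min(v0, max(v2, v0))   0xffff
step 19: v0 <- 2                      0xffff
step 20: eval (v0 < (3 + (tid // 4))) 0xffff
step 21: v2 <- (v3 * (7 % 3))         0xffff
step 22: v0 <- (v0 + 3)               0xffff
step 23: eval (v0 < (3 + (tid // 4))) 0xffff
step 24: v2 <- (v3 * (7 % 3))         0xf000
step 25: v0 <- (v0 + 3)               0xf000
step 26: eval (v0 < (3 + (tid // 4))) 0xf000
step 27: v2 <- (v0 * (8 // 2))        0xffff
step 28: v0 <- min((7 // -3), (tid % 5)) 0xffff

Answer: 29 steps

v0: -3,-3,-3,-3,-3,-3,-3,-3,-3,-3,-3,-3,-3,-3,-3,-3
v2: 20,20,20,20,20,20,20,20,20,20,20,20,32,32,32,32
v3: 2,3,4,5,5,5,5,5,5,5,5,5,5,5,5,5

steps = 29; useful = 356; efficiency = 356/464 = 89/116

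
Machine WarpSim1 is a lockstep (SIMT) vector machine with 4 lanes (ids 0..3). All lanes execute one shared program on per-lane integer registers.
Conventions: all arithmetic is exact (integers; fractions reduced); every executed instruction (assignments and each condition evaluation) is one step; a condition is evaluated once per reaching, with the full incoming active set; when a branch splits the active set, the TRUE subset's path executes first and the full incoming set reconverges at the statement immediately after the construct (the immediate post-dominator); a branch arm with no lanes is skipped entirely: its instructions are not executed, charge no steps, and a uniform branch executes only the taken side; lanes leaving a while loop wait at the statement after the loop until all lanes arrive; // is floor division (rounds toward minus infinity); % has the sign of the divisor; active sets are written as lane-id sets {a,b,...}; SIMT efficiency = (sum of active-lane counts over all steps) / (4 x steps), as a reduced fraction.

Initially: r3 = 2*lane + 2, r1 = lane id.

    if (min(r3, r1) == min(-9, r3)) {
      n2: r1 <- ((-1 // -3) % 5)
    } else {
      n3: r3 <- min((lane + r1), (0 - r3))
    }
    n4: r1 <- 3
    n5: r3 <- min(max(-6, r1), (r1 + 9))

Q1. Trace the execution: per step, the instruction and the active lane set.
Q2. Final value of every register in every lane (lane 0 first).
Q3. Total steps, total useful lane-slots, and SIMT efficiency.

step 0: eval (min(r3, r1) == min(-9, r3)) {0,1,2,3}
step 1: r3 <- min((lane + r1), (0 - r3)) {0,1,2,3}
step 2: r1 <- 3                      {0,1,2,3}
step 3: r3 <- min(max(-6, r1), (r1 + 9)) {0,1,2,3}

Answer: 4 steps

r3: 3,3,3,3
r1: 3,3,3,3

steps = 4; useful = 16; efficiency = 16/16 = 1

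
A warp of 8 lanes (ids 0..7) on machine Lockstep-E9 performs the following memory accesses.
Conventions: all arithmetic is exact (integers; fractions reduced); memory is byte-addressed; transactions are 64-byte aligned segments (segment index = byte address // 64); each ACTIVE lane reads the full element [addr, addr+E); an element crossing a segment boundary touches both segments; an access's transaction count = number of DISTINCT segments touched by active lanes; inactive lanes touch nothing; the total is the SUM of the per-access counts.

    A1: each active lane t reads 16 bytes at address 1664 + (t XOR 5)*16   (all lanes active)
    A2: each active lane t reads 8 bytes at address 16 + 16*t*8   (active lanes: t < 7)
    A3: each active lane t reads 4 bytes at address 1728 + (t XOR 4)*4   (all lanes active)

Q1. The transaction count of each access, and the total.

A1: 2 transactions
A2: 7 transactions
A3: 1 transaction

Answer: 2,7,1; total 10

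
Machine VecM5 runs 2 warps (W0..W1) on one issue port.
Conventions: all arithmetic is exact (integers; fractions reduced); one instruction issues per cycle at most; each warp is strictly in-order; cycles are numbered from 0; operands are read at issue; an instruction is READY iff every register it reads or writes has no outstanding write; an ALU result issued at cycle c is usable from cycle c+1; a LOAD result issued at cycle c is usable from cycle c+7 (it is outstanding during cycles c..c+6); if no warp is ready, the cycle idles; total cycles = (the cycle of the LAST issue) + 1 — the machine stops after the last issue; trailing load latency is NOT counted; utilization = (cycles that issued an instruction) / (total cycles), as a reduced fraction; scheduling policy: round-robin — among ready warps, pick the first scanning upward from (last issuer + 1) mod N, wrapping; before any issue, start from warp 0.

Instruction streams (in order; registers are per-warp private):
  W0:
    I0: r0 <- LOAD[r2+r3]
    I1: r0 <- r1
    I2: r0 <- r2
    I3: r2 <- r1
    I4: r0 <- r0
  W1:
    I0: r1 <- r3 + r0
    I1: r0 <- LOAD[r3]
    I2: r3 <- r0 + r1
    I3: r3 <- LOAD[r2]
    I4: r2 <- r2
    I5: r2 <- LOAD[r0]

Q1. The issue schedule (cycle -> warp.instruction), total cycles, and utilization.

cycle 0: W0.I0
cycle 1: W1.I0
cycle 2: W1.I1
cycle 3: idle
cycle 4: idle
cycle 5: idle
cycle 6: idle
cycle 7: W0.I1
cycle 8: W0.I2
cycle 9: W1.I2
cycle 10: W0.I3
cycle 11: W1.I3
cycle 12: W0.I4
cycle 13: W1.I4
cycle 14: W1.I5

Answer: 15 cycles, utilization 11/15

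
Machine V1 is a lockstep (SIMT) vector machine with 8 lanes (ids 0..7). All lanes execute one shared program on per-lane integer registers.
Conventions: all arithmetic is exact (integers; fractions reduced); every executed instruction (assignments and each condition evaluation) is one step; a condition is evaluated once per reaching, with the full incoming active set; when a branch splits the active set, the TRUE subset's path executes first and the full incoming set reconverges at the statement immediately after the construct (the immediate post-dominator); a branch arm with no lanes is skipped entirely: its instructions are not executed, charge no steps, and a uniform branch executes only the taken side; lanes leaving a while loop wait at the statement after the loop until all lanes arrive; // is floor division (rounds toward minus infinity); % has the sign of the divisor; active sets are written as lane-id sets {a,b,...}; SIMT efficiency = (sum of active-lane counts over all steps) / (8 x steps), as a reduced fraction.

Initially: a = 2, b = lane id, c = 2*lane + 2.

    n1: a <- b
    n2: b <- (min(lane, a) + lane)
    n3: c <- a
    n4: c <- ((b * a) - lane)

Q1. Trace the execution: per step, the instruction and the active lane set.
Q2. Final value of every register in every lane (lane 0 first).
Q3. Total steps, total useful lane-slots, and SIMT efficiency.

step 0: a <- b                       {0,1,2,3,4,5,6,7}
step 1: b <- (min(lane, a) + lane)   {0,1,2,3,4,5,6,7}
step 2: c <- a                       {0,1,2,3,4,5,6,7}
step 3: c <- ((b * a) - lane)        {0,1,2,3,4,5,6,7}

Answer: 4 steps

a: 0,1,2,3,4,5,6,7
b: 0,2,4,6,8,10,12,14
c: 0,1,6,15,28,45,66,91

steps = 4; useful = 32; efficiency = 32/32 = 1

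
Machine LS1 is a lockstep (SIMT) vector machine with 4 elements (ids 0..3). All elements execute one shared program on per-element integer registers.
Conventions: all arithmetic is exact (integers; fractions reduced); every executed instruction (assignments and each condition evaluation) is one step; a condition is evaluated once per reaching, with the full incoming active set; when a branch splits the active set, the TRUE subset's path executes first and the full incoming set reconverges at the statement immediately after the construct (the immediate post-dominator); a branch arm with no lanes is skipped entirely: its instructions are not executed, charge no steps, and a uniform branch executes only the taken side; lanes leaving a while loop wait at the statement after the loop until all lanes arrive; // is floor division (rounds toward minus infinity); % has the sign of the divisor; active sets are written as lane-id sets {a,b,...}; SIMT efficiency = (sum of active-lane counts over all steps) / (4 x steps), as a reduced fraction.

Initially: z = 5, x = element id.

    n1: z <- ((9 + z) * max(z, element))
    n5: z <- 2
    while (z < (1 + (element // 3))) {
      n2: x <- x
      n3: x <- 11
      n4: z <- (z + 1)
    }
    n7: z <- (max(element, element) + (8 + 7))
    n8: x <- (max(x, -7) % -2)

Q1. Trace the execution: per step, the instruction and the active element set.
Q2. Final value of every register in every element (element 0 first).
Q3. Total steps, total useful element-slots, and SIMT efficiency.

step 0: z <- ((9 + z) * max(z, element)) {0,1,2,3}
step 1: z <- 2                       {0,1,2,3}
step 2: eval (z < (1 + (element // 3))) {0,1,2,3}
step 3: z <- (max(element, element) + (8 + 7)) {0,1,2,3}
step 4: x <- (max(x, -7) % -2)       {0,1,2,3}

Answer: 5 steps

z: 15,16,17,18
x: 0,-1,0,-1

steps = 5; useful = 20; efficiency = 20/20 = 1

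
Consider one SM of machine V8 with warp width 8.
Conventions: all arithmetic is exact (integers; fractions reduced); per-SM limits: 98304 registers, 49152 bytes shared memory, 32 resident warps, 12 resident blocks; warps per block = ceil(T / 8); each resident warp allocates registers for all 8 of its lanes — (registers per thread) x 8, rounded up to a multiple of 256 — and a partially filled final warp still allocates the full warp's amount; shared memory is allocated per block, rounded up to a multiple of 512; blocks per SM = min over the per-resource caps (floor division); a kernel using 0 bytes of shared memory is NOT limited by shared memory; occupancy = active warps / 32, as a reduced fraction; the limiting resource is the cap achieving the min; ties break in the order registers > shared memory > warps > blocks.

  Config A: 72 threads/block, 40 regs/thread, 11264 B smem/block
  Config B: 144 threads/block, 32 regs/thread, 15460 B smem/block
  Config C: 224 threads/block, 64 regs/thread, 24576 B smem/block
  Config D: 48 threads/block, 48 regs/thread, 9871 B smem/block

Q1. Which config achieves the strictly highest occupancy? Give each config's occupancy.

occupancies: A 27/32, B 9/16, C 7/8, D 3/4

Answer: C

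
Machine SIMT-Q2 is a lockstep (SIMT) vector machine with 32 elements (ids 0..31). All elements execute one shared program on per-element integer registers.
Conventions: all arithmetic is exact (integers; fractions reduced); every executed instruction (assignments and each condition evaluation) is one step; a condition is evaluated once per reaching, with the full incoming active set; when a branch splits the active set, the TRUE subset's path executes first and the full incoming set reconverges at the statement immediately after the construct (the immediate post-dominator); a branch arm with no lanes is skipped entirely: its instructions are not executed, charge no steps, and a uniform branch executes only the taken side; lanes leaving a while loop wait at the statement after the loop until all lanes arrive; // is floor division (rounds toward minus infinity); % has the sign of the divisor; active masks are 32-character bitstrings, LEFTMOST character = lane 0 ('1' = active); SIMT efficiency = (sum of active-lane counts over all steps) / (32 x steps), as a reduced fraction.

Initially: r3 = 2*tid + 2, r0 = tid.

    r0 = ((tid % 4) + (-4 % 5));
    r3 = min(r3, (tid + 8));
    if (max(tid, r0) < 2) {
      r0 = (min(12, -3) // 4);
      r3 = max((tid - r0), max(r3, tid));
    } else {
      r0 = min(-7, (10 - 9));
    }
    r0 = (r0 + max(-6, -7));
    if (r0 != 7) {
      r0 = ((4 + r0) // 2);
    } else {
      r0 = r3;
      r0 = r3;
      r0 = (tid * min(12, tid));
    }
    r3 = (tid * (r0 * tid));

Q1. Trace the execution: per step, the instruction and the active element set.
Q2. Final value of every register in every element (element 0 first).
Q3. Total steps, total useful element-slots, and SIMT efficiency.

step 0: r0 <- ((tid % 4) + (-4 % 5)) 11111111111111111111111111111111
step 1: r3 <- min(r3, (tid + 8))     11111111111111111111111111111111
step 2: eval (max(tid, r0) < 2)      11111111111111111111111111111111
step 3: r0 <- (min(12, -3) // 4)     10000000000000000000000000000000
step 4: r3 <- max((tid - r0), max(r3, tid)) 10000000000000000000000000000000
step 5: r0 <- min(-7, (10 - 9))      01111111111111111111111111111111
step 6: r0 <- (r0 + max(-6, -7))     11111111111111111111111111111111
step 7: eval (r0 != 7)               11111111111111111111111111111111
step 8: r0 <- ((4 + r0) // 2)        11111111111111111111111111111111
step 9: r3 <- (tid * (r0 * tid))     11111111111111111111111111111111

Answer: 10 steps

r3: 0,-5,-20,-45,-80,-125,-180,-245,-320,-405,-500,-605,-720,-845,-980,-1125,-1280,-1445,-1620,-1805,-2000,-2205,-2420,-2645,-2880,-3125,-3380,-3645,-3920,-4205,-4500,-4805
r0: -2,-5,-5,-5,-5,-5,-5,-5,-5,-5,-5,-5,-5,-5,-5,-5,-5,-5,-5,-5,-5,-5,-5,-5,-5,-5,-5,-5,-5,-5,-5,-5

steps = 10; useful = 257; efficiency = 257/320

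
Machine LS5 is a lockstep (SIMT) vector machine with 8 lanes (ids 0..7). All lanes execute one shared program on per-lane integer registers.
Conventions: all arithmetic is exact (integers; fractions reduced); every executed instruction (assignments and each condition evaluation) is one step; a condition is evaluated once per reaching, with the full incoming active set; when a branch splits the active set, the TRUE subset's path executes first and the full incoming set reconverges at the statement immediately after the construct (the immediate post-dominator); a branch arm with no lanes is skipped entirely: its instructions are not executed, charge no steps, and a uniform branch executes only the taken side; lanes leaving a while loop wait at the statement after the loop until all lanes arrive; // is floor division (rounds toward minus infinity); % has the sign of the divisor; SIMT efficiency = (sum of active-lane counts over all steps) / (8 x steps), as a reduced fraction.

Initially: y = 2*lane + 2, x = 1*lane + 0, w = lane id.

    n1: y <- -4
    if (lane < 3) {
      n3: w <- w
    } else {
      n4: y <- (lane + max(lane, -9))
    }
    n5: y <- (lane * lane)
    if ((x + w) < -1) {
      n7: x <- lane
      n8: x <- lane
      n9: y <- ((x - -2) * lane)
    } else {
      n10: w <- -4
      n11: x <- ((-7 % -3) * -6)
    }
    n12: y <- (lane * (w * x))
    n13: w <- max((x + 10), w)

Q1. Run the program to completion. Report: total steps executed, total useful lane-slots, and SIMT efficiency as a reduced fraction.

Answer: 10 steps, 72 useful, 9/10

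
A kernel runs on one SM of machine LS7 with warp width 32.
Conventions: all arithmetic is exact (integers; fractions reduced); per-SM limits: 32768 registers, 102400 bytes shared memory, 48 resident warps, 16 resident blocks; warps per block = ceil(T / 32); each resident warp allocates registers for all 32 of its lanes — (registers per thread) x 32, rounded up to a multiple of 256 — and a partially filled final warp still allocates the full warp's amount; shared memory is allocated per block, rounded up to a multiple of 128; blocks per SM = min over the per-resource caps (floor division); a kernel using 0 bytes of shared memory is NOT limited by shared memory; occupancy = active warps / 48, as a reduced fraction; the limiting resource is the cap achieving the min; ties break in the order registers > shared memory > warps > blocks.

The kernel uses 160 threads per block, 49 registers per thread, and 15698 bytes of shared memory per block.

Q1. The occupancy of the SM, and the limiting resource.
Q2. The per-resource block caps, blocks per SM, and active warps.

Answer: occupancy 5/16, limited by registers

registers: 3 blocks
shared memory: 6 blocks
warps: 9 blocks
blocks: 16 blocks

Answer: 3 blocks, 15 active warps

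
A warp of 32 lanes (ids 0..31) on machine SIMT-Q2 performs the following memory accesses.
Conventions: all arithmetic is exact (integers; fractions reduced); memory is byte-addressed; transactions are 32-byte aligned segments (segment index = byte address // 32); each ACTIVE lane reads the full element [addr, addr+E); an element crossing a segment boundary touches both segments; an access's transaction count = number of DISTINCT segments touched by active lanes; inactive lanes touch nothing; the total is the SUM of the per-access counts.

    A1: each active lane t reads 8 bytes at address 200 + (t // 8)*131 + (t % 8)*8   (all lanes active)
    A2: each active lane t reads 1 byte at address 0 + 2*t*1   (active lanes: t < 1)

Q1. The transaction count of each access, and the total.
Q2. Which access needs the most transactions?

A1: 12 transactions
A2: 1 transaction

Answer: 12,1; total 13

Answer: A1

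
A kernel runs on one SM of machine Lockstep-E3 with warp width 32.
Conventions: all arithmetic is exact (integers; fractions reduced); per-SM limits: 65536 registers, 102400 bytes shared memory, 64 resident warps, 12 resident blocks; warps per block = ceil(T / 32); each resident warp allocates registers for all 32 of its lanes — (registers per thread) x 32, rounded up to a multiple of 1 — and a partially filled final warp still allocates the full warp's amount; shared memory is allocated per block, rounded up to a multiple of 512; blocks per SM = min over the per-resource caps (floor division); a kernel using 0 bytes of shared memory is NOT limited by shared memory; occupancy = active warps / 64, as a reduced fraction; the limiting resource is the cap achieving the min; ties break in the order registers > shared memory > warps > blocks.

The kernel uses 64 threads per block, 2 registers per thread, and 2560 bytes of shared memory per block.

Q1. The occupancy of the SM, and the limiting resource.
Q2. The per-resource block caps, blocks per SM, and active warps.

Answer: occupancy 3/8, limited by blocks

registers: 512 blocks
shared memory: 40 blocks
warps: 32 blocks
blocks: 12 blocks

Answer: 12 blocks, 24 active warps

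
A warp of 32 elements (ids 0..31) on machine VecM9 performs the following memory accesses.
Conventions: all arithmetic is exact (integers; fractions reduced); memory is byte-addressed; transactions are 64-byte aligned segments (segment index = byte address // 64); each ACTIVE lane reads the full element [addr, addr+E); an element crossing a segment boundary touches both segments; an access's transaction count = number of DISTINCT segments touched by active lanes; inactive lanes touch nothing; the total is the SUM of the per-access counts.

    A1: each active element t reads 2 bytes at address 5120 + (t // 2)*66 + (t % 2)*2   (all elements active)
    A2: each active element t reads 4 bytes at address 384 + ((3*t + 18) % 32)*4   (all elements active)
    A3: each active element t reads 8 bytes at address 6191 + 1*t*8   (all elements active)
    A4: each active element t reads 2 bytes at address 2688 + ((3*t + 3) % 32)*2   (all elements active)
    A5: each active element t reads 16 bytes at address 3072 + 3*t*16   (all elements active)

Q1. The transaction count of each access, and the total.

A1: 16 transactions
A2: 2 transactions
A3: 5 transactions
A4: 1 transaction
A5: 24 transactions

Answer: 16,2,5,1,24; total 48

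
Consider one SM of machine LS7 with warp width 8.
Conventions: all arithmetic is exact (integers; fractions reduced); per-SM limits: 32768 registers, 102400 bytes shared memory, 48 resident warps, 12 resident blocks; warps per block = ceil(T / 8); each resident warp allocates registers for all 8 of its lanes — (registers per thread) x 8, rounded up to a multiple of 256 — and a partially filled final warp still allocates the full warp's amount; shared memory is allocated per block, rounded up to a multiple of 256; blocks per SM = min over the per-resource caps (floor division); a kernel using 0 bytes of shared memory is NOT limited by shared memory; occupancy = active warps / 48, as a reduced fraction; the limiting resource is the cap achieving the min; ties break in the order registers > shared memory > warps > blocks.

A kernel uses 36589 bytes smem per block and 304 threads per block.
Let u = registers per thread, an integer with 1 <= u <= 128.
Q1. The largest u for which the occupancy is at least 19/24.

Answer: u = 96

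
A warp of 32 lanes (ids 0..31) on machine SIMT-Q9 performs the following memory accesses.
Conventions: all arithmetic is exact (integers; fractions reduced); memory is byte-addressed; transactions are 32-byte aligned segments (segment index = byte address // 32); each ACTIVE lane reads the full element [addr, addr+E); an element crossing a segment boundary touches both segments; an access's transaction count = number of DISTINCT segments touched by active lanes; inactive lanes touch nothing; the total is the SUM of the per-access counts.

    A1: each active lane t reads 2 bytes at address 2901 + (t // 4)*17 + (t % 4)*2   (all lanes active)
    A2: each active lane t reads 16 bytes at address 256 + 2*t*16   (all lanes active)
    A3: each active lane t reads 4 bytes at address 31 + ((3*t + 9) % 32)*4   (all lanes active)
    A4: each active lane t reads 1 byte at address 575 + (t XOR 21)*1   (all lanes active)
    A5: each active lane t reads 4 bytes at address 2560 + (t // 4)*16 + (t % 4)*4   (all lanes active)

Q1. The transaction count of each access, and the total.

A1: 5 transactions
A2: 32 transactions
A3: 5 transactions
A4: 2 transactions
A5: 4 transactions

Answer: 5,32,5,2,4; total 48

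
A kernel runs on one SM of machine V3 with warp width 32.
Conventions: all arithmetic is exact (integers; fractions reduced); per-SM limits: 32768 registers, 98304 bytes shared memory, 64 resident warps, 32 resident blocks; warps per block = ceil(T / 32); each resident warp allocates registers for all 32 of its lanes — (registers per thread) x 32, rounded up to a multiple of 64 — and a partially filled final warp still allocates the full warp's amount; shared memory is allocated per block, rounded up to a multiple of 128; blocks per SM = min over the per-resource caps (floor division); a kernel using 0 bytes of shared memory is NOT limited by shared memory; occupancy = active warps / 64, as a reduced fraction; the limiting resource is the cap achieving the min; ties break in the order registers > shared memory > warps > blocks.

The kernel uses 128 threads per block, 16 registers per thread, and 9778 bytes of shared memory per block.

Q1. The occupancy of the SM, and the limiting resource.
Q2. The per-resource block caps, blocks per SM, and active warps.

Answer: occupancy 9/16, limited by shared memory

registers: 16 blocks
shared memory: 9 blocks
warps: 16 blocks
blocks: 32 blocks

Answer: 9 blocks, 36 active warps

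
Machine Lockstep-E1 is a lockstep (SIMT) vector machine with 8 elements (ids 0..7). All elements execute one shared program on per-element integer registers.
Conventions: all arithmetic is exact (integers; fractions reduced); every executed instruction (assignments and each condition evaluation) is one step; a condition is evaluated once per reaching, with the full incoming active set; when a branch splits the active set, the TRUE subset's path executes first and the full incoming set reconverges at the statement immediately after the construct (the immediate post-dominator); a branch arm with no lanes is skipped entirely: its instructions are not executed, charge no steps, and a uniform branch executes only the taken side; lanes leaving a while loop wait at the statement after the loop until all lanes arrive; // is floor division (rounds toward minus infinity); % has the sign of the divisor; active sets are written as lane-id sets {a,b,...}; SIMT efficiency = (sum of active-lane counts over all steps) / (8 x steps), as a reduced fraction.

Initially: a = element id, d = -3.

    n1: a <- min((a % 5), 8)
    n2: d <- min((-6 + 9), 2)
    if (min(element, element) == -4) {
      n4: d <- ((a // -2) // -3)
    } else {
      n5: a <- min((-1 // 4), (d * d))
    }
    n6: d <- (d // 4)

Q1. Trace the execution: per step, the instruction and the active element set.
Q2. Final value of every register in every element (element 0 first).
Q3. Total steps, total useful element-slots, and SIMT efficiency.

step 0: a <- min((a % 5), 8)         {0,1,2,3,4,5,6,7}
step 1: d <- min((-6 + 9), 2)        {0,1,2,3,4,5,6,7}
step 2: eval (min(element, element) == -4) {0,1,2,3,4,5,6,7}
step 3: a <- min((-1 // 4), (d * d)) {0,1,2,3,4,5,6,7}
step 4: d <- (d // 4)                {0,1,2,3,4,5,6,7}

Answer: 5 steps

a: -1,-1,-1,-1,-1,-1,-1,-1
d: 0,0,0,0,0,0,0,0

steps = 5; useful = 40; efficiency = 40/40 = 1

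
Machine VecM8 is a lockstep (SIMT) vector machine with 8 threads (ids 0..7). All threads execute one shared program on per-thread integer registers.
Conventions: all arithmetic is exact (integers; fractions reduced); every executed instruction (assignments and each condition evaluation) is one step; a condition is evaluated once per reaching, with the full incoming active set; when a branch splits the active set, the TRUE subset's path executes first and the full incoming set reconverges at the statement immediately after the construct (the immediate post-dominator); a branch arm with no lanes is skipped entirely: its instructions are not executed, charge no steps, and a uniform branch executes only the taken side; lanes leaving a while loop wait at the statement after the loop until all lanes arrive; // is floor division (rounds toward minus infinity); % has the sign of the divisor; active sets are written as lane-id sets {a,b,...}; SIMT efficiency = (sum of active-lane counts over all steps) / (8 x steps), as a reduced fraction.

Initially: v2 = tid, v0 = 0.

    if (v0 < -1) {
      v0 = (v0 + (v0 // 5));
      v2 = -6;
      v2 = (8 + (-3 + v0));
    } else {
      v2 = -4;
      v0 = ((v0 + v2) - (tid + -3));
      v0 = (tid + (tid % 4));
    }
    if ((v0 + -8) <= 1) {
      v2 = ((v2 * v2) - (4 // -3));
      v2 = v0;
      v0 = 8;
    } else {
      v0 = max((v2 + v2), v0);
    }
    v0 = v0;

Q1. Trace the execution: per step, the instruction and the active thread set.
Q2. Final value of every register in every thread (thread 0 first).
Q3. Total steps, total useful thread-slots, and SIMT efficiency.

step 0: eval (v0 < -1)               {0,1,2,3,4,5,6,7}
step 1: v2 <- -4                     {0,1,2,3,4,5,6,7}
step 2: v0 <- ((v0 + v2) - (tid + -3)) {0,1,2,3,4,5,6,7}
step 3: v0 <- (tid + (tid % 4))      {0,1,2,3,4,5,6,7}
step 4: eval ((v0 + -8) <= 1)        {0,1,2,3,4,5,6,7}
step 5: v2 <- ((v2 * v2) - (4 // -3)) {0,1,2,3,4,5,6}
step 6: v2 <- v0                     {0,1,2,3,4,5,6}
step 7: v0 <- 8                      {0,1,2,3,4,5,6}
step 8: v0 <- max((v2 + v2), v0)     {7}
step 9: v0 <- v0                     {0,1,2,3,4,5,6,7}

Answer: 10 steps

v2: 0,2,4,6,4,6,8,-4
v0: 8,8,8,8,8,8,8,10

steps = 10; useful = 70; efficiency = 70/80 = 7/8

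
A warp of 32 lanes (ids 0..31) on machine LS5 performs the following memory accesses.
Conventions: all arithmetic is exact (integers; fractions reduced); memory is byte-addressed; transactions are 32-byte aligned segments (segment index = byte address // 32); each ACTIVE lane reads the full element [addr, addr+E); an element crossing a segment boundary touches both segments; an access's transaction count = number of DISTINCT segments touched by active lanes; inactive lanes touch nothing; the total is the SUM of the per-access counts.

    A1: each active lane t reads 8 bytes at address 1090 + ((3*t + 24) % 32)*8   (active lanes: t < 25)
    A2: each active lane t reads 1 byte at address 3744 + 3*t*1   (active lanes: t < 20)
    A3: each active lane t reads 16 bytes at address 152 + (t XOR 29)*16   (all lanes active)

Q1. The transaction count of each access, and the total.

A1: 9 transactions
A2: 2 transactions
A3: 17 transactions

Answer: 9,2,17; total 28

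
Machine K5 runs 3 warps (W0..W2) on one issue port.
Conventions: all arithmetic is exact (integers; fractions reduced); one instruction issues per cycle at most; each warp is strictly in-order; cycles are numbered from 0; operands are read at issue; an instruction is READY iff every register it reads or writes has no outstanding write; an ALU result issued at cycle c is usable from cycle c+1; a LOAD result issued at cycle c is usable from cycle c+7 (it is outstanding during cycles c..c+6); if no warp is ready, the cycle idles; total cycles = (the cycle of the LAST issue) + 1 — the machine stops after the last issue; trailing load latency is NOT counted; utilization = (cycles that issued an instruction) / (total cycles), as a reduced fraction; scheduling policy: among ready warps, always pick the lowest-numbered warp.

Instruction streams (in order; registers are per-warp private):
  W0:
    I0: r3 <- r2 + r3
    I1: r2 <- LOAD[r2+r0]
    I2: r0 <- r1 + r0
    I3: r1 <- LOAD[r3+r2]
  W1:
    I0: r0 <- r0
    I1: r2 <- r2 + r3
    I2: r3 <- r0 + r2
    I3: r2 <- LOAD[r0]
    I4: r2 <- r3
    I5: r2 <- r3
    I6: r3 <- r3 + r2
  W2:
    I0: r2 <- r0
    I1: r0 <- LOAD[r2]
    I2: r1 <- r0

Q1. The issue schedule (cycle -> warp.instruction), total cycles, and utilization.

cycle 0: W0.I0
cycle 1: W0.I1
cycle 2: W0.I2
cycle 3: W1.I0
cycle 4: W1.I1
cycle 5: W1.I2
cycle 6: W1.I3
cycle 7: W2.I0
cycle 8: W0.I3
cycle 9: W2.I1
cycle 10: idle
cycle 11: idle
cycle 12: idle
cycle 13: W1.I4
cycle 14: W1.I5
cycle 15: W1.I6
cycle 16: W2.I2

Answer: 17 cycles, utilization 14/17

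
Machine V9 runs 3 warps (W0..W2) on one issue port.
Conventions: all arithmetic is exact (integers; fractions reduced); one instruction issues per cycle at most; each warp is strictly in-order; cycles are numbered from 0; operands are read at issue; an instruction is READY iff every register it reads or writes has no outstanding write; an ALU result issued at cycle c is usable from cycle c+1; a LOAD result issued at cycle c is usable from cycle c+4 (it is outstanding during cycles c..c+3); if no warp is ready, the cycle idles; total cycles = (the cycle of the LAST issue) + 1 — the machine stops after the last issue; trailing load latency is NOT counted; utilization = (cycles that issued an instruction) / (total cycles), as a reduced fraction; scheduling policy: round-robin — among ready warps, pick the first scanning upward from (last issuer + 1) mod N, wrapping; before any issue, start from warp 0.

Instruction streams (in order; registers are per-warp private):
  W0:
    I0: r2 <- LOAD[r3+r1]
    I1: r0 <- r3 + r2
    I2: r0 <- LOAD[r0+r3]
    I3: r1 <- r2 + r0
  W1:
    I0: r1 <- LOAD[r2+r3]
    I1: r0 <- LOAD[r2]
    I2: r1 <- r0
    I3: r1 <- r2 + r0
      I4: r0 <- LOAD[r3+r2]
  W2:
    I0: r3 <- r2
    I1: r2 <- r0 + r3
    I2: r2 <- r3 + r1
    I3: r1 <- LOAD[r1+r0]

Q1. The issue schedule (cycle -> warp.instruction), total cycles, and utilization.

cycle 0: W0.I0
cycle 1: W1.I0
cycle 2: W2.I0
cycle 3: W1.I1
cycle 4: W2.I1
cycle 5: W0.I1
cycle 6: W2.I2
cycle 7: W0.I2
cycle 8: W1.I2
cycle 9: W2.I3
cycle 10: W1.I3
cycle 11: W0.I3
cycle 12: W1.I4

Answer: 13 cycles, utilization 1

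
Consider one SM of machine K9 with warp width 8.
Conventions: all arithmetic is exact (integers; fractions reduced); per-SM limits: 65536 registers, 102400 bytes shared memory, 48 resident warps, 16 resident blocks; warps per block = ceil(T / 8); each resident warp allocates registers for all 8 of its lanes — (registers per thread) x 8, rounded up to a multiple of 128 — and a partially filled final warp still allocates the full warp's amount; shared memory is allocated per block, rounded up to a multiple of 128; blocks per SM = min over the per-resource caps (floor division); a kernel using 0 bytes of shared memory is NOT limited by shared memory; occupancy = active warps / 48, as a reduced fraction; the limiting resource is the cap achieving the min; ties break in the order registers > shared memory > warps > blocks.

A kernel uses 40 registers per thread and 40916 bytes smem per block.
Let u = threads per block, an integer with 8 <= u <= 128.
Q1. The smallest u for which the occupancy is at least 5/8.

Answer: u = 113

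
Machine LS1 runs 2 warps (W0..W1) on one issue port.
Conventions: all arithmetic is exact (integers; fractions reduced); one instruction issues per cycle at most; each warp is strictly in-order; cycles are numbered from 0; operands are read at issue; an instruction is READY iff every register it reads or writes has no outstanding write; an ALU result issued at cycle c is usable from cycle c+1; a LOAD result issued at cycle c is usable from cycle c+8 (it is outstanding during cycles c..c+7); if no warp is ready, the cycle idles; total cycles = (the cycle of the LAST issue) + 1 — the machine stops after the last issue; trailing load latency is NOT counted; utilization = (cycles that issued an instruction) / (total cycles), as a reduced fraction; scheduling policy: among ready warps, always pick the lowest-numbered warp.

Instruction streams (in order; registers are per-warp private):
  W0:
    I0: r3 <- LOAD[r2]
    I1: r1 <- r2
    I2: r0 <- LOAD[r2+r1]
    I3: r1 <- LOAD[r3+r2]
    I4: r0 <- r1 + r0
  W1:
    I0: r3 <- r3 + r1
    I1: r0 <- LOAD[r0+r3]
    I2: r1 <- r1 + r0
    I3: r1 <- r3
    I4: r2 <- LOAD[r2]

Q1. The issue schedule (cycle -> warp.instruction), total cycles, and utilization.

cycle 0: W0.I0
cycle 1: W0.I1
cycle 2: W0.I2
cycle 3: W1.I0
cycle 4: W1.I1
cycle 5: idle
cycle 6: idle
cycle 7: idle
cycle 8: W0.I3
cycle 9: idle
cycle 10: idle
cycle 11: idle
cycle 12: W1.I2
cycle 13: W1.I3
cycle 14: W1.I4
cycle 15: idle
cycle 16: W0.I4

Answer: 17 cycles, utilization 10/17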